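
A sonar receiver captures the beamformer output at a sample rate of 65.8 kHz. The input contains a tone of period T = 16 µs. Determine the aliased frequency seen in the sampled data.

T = 16 µs → f = 1/T = 62.5 kHz.
62.5 kHz > fs/2 = 32.9 kHz, folds to fs − 62.5 kHz = 3.3 kHz.

3.3 kHz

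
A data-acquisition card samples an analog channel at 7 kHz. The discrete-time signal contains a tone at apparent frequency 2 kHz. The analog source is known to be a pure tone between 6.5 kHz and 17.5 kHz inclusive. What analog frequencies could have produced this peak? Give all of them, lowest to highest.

9 kHz, 12 kHz, 16 kHz

Frequencies that alias to 2 kHz are k·fs ± 2 kHz for integer k ≥ 0.
k=0: 2 kHz.
k=1: 5 kHz, 9 kHz.
k=2: 12 kHz, 16 kHz.
k=3: 19 kHz, 23 kHz.
Within [6.5 kHz, 17.5 kHz]: 9 kHz, 12 kHz, 16 kHz.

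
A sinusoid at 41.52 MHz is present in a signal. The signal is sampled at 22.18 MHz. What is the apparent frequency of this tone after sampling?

2.84 MHz

41.52 MHz mod fs = 19.34 MHz.
19.34 MHz > fs/2 = 11.09 MHz, folds to fs − 19.34 MHz = 2.84 MHz.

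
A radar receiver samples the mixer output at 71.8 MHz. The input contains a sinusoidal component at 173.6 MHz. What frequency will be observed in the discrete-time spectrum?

30 MHz

173.6 MHz mod fs = 30 MHz.
30 MHz ≤ fs/2 = 35.9 MHz, appears at 30 MHz.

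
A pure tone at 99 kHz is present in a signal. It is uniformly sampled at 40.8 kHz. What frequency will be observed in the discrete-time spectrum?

17.4 kHz

99 kHz mod fs = 17.4 kHz.
17.4 kHz ≤ fs/2 = 20.4 kHz, appears at 17.4 kHz.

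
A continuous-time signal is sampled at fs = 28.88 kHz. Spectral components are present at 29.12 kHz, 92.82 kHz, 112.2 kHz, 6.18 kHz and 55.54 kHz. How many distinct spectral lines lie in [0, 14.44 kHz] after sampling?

fs/2 = 14.44 kHz.
29.12 kHz mod fs = 0.24 kHz.
0.24 kHz ≤ fs/2 = 14.44 kHz, appears at 0.24 kHz.
92.82 kHz mod fs = 6.18 kHz.
6.18 kHz ≤ fs/2 = 14.44 kHz, appears at 6.18 kHz.
112.2 kHz mod fs = 25.56 kHz.
25.56 kHz > fs/2 = 14.44 kHz, folds to fs − 25.56 kHz = 3.32 kHz.
6.18 kHz ≤ fs/2 = 14.44 kHz, passes unchanged.
55.54 kHz mod fs = 26.66 kHz.
26.66 kHz > fs/2 = 14.44 kHz, folds to fs − 26.66 kHz = 2.22 kHz.
Distinct values: {0.24 kHz, 2.22 kHz, 3.32 kHz, 6.18 kHz} → 4.

4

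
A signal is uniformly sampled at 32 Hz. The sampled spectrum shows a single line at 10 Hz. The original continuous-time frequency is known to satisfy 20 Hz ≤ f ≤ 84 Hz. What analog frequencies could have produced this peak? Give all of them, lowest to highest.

Frequencies that alias to 10 Hz are k·fs ± 10 Hz for integer k ≥ 0.
k=0: 10 Hz.
k=1: 22 Hz, 42 Hz.
k=2: 54 Hz, 74 Hz.
k=3: 86 Hz, 106 Hz.
Within [20 Hz, 84 Hz]: 22 Hz, 42 Hz, 54 Hz, 74 Hz.

22 Hz, 42 Hz, 54 Hz, 74 Hz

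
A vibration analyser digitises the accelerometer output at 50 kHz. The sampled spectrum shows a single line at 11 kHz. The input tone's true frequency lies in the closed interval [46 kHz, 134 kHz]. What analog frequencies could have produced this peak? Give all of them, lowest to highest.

61 kHz, 89 kHz, 111 kHz

Frequencies that alias to 11 kHz are k·fs ± 11 kHz for integer k ≥ 0.
k=0: 11 kHz.
k=1: 39 kHz, 61 kHz.
k=2: 89 kHz, 111 kHz.
k=3: 139 kHz, 161 kHz.
Within [46 kHz, 134 kHz]: 61 kHz, 89 kHz, 111 kHz.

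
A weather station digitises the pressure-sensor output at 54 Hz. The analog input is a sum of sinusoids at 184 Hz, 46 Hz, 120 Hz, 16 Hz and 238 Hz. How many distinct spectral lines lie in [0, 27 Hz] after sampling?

fs/2 = 27 Hz.
184 Hz mod fs = 22 Hz.
22 Hz ≤ fs/2 = 27 Hz, appears at 22 Hz.
46 Hz > fs/2 = 27 Hz, folds to fs − 46 Hz = 8 Hz.
120 Hz mod fs = 12 Hz.
12 Hz ≤ fs/2 = 27 Hz, appears at 12 Hz.
16 Hz ≤ fs/2 = 27 Hz, passes unchanged.
238 Hz mod fs = 22 Hz.
22 Hz ≤ fs/2 = 27 Hz, appears at 22 Hz.
Distinct values: {8 Hz, 12 Hz, 16 Hz, 22 Hz} → 4.

4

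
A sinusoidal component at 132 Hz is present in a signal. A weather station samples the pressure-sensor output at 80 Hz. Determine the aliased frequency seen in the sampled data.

28 Hz

132 Hz mod fs = 52 Hz.
52 Hz > fs/2 = 40 Hz, folds to fs − 52 Hz = 28 Hz.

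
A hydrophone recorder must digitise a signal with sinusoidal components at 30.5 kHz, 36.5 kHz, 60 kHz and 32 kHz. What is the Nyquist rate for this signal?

Highest-frequency component: 60 kHz.
Nyquist rate = 2 × 60 kHz = 120 kHz.

120 kHz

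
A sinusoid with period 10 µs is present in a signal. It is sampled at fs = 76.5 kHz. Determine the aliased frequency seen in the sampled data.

23.5 kHz

T = 10 µs → f = 1/T = 100 kHz.
100 kHz mod fs = 23.5 kHz.
23.5 kHz ≤ fs/2 = 38.25 kHz, appears at 23.5 kHz.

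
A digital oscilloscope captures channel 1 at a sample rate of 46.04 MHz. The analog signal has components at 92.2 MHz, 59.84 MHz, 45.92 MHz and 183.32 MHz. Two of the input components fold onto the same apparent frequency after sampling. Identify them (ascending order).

45.92 MHz, 92.2 MHz

fs/2 = 23.02 MHz.
92.2 MHz mod fs = 0.12 MHz.
0.12 MHz ≤ fs/2 = 23.02 MHz, appears at 0.12 MHz.
59.84 MHz mod fs = 13.8 MHz.
13.8 MHz ≤ fs/2 = 23.02 MHz, appears at 13.8 MHz.
45.92 MHz > fs/2 = 23.02 MHz, folds to fs − 45.92 MHz = 0.12 MHz.
183.32 MHz mod fs = 45.2 MHz.
45.2 MHz > fs/2 = 23.02 MHz, folds to fs − 45.2 MHz = 0.84 MHz.
45.92 MHz and 92.2 MHz both map to 0.12 MHz.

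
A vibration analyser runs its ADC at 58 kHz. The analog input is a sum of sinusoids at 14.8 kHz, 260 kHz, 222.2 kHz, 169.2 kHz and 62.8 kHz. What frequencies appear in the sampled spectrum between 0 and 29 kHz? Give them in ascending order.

fs/2 = 29 kHz.
14.8 kHz ≤ fs/2 = 29 kHz, passes unchanged.
260 kHz mod fs = 28 kHz.
28 kHz ≤ fs/2 = 29 kHz, appears at 28 kHz.
222.2 kHz mod fs = 48.2 kHz.
48.2 kHz > fs/2 = 29 kHz, folds to fs − 48.2 kHz = 9.8 kHz.
169.2 kHz mod fs = 53.2 kHz.
53.2 kHz > fs/2 = 29 kHz, folds to fs − 53.2 kHz = 4.8 kHz.
62.8 kHz mod fs = 4.8 kHz.
4.8 kHz ≤ fs/2 = 29 kHz, appears at 4.8 kHz.
Distinct values: {4.8 kHz, 9.8 kHz, 14.8 kHz, 28 kHz}.

4.8 kHz, 9.8 kHz, 14.8 kHz, 28 kHz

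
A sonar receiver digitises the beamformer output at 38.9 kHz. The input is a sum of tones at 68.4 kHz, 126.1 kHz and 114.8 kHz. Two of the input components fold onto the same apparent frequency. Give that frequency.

9.4 kHz

fs/2 = 19.45 kHz.
68.4 kHz mod fs = 29.5 kHz.
29.5 kHz > fs/2 = 19.45 kHz, folds to fs − 29.5 kHz = 9.4 kHz.
126.1 kHz mod fs = 9.4 kHz.
9.4 kHz ≤ fs/2 = 19.45 kHz, appears at 9.4 kHz.
114.8 kHz mod fs = 37 kHz.
37 kHz > fs/2 = 19.45 kHz, folds to fs − 37 kHz = 1.9 kHz.
68.4 kHz and 126.1 kHz both map to 9.4 kHz.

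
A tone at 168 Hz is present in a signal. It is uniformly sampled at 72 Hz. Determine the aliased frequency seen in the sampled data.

24 Hz

168 Hz mod fs = 24 Hz.
24 Hz ≤ fs/2 = 36 Hz, appears at 24 Hz.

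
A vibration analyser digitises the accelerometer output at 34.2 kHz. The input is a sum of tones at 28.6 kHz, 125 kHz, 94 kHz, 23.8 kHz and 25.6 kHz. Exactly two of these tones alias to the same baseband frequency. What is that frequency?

fs/2 = 17.1 kHz.
28.6 kHz > fs/2 = 17.1 kHz, folds to fs − 28.6 kHz = 5.6 kHz.
125 kHz mod fs = 22.4 kHz.
22.4 kHz > fs/2 = 17.1 kHz, folds to fs − 22.4 kHz = 11.8 kHz.
94 kHz mod fs = 25.6 kHz.
25.6 kHz > fs/2 = 17.1 kHz, folds to fs − 25.6 kHz = 8.6 kHz.
23.8 kHz > fs/2 = 17.1 kHz, folds to fs − 23.8 kHz = 10.4 kHz.
25.6 kHz > fs/2 = 17.1 kHz, folds to fs − 25.6 kHz = 8.6 kHz.
25.6 kHz and 94 kHz both map to 8.6 kHz.

8.6 kHz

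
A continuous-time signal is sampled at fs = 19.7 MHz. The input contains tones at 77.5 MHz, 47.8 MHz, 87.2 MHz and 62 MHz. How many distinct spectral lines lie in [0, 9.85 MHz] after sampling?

fs/2 = 9.85 MHz.
77.5 MHz mod fs = 18.4 MHz.
18.4 MHz > fs/2 = 9.85 MHz, folds to fs − 18.4 MHz = 1.3 MHz.
47.8 MHz mod fs = 8.4 MHz.
8.4 MHz ≤ fs/2 = 9.85 MHz, appears at 8.4 MHz.
87.2 MHz mod fs = 8.4 MHz.
8.4 MHz ≤ fs/2 = 9.85 MHz, appears at 8.4 MHz.
62 MHz mod fs = 2.9 MHz.
2.9 MHz ≤ fs/2 = 9.85 MHz, appears at 2.9 MHz.
Distinct values: {1.3 MHz, 2.9 MHz, 8.4 MHz} → 3.

3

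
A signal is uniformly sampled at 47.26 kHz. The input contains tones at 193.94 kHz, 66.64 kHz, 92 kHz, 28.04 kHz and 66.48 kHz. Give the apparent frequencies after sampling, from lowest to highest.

2.52 kHz, 4.9 kHz, 19.22 kHz, 19.38 kHz

fs/2 = 23.63 kHz.
193.94 kHz mod fs = 4.9 kHz.
4.9 kHz ≤ fs/2 = 23.63 kHz, appears at 4.9 kHz.
66.64 kHz mod fs = 19.38 kHz.
19.38 kHz ≤ fs/2 = 23.63 kHz, appears at 19.38 kHz.
92 kHz mod fs = 44.74 kHz.
44.74 kHz > fs/2 = 23.63 kHz, folds to fs − 44.74 kHz = 2.52 kHz.
28.04 kHz > fs/2 = 23.63 kHz, folds to fs − 28.04 kHz = 19.22 kHz.
66.48 kHz mod fs = 19.22 kHz.
19.22 kHz ≤ fs/2 = 23.63 kHz, appears at 19.22 kHz.
Distinct values: {2.52 kHz, 4.9 kHz, 19.22 kHz, 19.38 kHz}.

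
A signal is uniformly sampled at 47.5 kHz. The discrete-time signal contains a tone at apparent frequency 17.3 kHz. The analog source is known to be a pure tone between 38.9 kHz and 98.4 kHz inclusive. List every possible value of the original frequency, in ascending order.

Frequencies that alias to 17.3 kHz are k·fs ± 17.3 kHz for integer k ≥ 0.
k=0: 17.3 kHz.
k=1: 30.2 kHz, 64.8 kHz.
k=2: 77.7 kHz, 112.3 kHz.
k=3: 125.2 kHz, 159.8 kHz.
Within [38.9 kHz, 98.4 kHz]: 64.8 kHz, 77.7 kHz.

64.8 kHz, 77.7 kHz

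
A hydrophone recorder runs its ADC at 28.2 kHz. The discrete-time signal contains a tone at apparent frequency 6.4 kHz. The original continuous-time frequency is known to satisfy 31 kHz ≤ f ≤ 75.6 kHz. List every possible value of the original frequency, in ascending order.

34.6 kHz, 50 kHz, 62.8 kHz

Frequencies that alias to 6.4 kHz are k·fs ± 6.4 kHz for integer k ≥ 0.
k=0: 6.4 kHz.
k=1: 21.8 kHz, 34.6 kHz.
k=2: 50 kHz, 62.8 kHz.
k=3: 78.2 kHz, 91 kHz.
Within [31 kHz, 75.6 kHz]: 34.6 kHz, 50 kHz, 62.8 kHz.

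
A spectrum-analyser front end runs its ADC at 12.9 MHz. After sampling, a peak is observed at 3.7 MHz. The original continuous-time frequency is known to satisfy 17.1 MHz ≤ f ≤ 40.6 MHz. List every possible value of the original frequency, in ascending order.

Frequencies that alias to 3.7 MHz are k·fs ± 3.7 MHz for integer k ≥ 0.
k=0: 3.7 MHz.
k=1: 9.2 MHz, 16.6 MHz.
k=2: 22.1 MHz, 29.5 MHz.
k=3: 35 MHz, 42.4 MHz.
k=4: 47.9 MHz, 55.3 MHz.
Within [17.1 MHz, 40.6 MHz]: 22.1 MHz, 29.5 MHz, 35 MHz.

22.1 MHz, 29.5 MHz, 35 MHz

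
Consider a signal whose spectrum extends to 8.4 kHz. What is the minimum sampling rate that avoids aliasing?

16.8 kHz

Nyquist rate = 2 × 8.4 kHz = 16.8 kHz.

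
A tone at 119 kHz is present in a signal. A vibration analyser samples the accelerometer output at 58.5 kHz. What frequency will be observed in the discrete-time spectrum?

119 kHz mod fs = 2 kHz.
2 kHz ≤ fs/2 = 29.25 kHz, appears at 2 kHz.

2 kHz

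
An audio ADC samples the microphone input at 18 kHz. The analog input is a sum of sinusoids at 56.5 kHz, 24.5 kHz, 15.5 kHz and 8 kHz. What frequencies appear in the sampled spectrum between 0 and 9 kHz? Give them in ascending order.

fs/2 = 9 kHz.
56.5 kHz mod fs = 2.5 kHz.
2.5 kHz ≤ fs/2 = 9 kHz, appears at 2.5 kHz.
24.5 kHz mod fs = 6.5 kHz.
6.5 kHz ≤ fs/2 = 9 kHz, appears at 6.5 kHz.
15.5 kHz > fs/2 = 9 kHz, folds to fs − 15.5 kHz = 2.5 kHz.
8 kHz ≤ fs/2 = 9 kHz, passes unchanged.
Distinct values: {2.5 kHz, 6.5 kHz, 8 kHz}.

2.5 kHz, 6.5 kHz, 8 kHz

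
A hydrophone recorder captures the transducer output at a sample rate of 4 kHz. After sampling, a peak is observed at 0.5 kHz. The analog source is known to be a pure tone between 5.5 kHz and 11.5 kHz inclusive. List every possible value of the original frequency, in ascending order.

Frequencies that alias to 0.5 kHz are k·fs ± 0.5 kHz for integer k ≥ 0.
k=0: 0.5 kHz.
k=1: 3.5 kHz, 4.5 kHz.
k=2: 7.5 kHz, 8.5 kHz.
k=3: 11.5 kHz, 12.5 kHz.
k=4: 15.5 kHz, 16.5 kHz.
Within [5.5 kHz, 11.5 kHz]: 7.5 kHz, 8.5 kHz, 11.5 kHz.

7.5 kHz, 8.5 kHz, 11.5 kHz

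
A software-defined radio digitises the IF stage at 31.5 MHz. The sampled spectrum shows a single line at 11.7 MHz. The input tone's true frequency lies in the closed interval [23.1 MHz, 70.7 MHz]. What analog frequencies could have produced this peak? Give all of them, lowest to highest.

43.2 MHz, 51.3 MHz

Frequencies that alias to 11.7 MHz are k·fs ± 11.7 MHz for integer k ≥ 0.
k=0: 11.7 MHz.
k=1: 19.8 MHz, 43.2 MHz.
k=2: 51.3 MHz, 74.7 MHz.
k=3: 82.8 MHz, 106.2 MHz.
Within [23.1 MHz, 70.7 MHz]: 43.2 MHz, 51.3 MHz.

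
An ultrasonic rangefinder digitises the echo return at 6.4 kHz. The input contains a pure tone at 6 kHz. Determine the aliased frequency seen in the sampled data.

0.4 kHz

6 kHz > fs/2 = 3.2 kHz, folds to fs − 6 kHz = 0.4 kHz.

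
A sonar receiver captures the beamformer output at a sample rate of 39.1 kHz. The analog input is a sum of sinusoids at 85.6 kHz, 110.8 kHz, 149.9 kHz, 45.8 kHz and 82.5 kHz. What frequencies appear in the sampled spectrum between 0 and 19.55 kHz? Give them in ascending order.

fs/2 = 19.55 kHz.
85.6 kHz mod fs = 7.4 kHz.
7.4 kHz ≤ fs/2 = 19.55 kHz, appears at 7.4 kHz.
110.8 kHz mod fs = 32.6 kHz.
32.6 kHz > fs/2 = 19.55 kHz, folds to fs − 32.6 kHz = 6.5 kHz.
149.9 kHz mod fs = 32.6 kHz.
32.6 kHz > fs/2 = 19.55 kHz, folds to fs − 32.6 kHz = 6.5 kHz.
45.8 kHz mod fs = 6.7 kHz.
6.7 kHz ≤ fs/2 = 19.55 kHz, appears at 6.7 kHz.
82.5 kHz mod fs = 4.3 kHz.
4.3 kHz ≤ fs/2 = 19.55 kHz, appears at 4.3 kHz.
Distinct values: {4.3 kHz, 6.5 kHz, 6.7 kHz, 7.4 kHz}.

4.3 kHz, 6.5 kHz, 6.7 kHz, 7.4 kHz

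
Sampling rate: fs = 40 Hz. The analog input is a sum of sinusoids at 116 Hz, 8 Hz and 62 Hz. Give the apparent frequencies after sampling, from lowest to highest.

4 Hz, 8 Hz, 18 Hz

fs/2 = 20 Hz.
116 Hz mod fs = 36 Hz.
36 Hz > fs/2 = 20 Hz, folds to fs − 36 Hz = 4 Hz.
8 Hz ≤ fs/2 = 20 Hz, passes unchanged.
62 Hz mod fs = 22 Hz.
22 Hz > fs/2 = 20 Hz, folds to fs − 22 Hz = 18 Hz.
Distinct values: {4 Hz, 8 Hz, 18 Hz}.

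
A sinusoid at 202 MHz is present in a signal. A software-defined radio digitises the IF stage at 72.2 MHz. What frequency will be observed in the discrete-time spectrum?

14.6 MHz

202 MHz mod fs = 57.6 MHz.
57.6 MHz > fs/2 = 36.1 MHz, folds to fs − 57.6 MHz = 14.6 MHz.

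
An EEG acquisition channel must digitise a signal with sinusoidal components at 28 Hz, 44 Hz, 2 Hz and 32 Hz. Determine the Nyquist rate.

Highest-frequency component: 44 Hz.
Nyquist rate = 2 × 44 Hz = 88 Hz.

88 Hz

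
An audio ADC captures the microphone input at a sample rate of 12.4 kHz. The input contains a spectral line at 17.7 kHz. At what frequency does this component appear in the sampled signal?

17.7 kHz mod fs = 5.3 kHz.
5.3 kHz ≤ fs/2 = 6.2 kHz, appears at 5.3 kHz.

5.3 kHz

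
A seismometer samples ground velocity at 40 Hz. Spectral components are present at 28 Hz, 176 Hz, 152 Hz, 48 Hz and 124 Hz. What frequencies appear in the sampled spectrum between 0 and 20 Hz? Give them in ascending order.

fs/2 = 20 Hz.
28 Hz > fs/2 = 20 Hz, folds to fs − 28 Hz = 12 Hz.
176 Hz mod fs = 16 Hz.
16 Hz ≤ fs/2 = 20 Hz, appears at 16 Hz.
152 Hz mod fs = 32 Hz.
32 Hz > fs/2 = 20 Hz, folds to fs − 32 Hz = 8 Hz.
48 Hz mod fs = 8 Hz.
8 Hz ≤ fs/2 = 20 Hz, appears at 8 Hz.
124 Hz mod fs = 4 Hz.
4 Hz ≤ fs/2 = 20 Hz, appears at 4 Hz.
Distinct values: {4 Hz, 8 Hz, 12 Hz, 16 Hz}.

4 Hz, 8 Hz, 12 Hz, 16 Hz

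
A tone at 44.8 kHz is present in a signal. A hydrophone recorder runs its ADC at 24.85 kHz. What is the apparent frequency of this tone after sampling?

4.9 kHz

44.8 kHz mod fs = 19.95 kHz.
19.95 kHz > fs/2 = 12.425 kHz, folds to fs − 19.95 kHz = 4.9 kHz.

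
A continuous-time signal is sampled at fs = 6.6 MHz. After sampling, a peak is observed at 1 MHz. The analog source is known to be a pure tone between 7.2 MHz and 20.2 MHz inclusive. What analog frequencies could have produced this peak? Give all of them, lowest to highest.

Frequencies that alias to 1 MHz are k·fs ± 1 MHz for integer k ≥ 0.
k=0: 1 MHz.
k=1: 5.6 MHz, 7.6 MHz.
k=2: 12.2 MHz, 14.2 MHz.
k=3: 18.8 MHz, 20.8 MHz.
k=4: 25.4 MHz, 27.4 MHz.
Within [7.2 MHz, 20.2 MHz]: 7.6 MHz, 12.2 MHz, 14.2 MHz, 18.8 MHz.

7.6 MHz, 12.2 MHz, 14.2 MHz, 18.8 MHz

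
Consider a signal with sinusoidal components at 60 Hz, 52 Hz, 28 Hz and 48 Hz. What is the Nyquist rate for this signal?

120 Hz

Highest-frequency component: 60 Hz.
Nyquist rate = 2 × 60 Hz = 120 Hz.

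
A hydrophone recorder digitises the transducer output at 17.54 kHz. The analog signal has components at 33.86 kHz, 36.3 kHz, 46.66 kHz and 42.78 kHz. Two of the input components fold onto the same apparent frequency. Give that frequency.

1.22 kHz

fs/2 = 8.77 kHz.
33.86 kHz mod fs = 16.32 kHz.
16.32 kHz > fs/2 = 8.77 kHz, folds to fs − 16.32 kHz = 1.22 kHz.
36.3 kHz mod fs = 1.22 kHz.
1.22 kHz ≤ fs/2 = 8.77 kHz, appears at 1.22 kHz.
46.66 kHz mod fs = 11.58 kHz.
11.58 kHz > fs/2 = 8.77 kHz, folds to fs − 11.58 kHz = 5.96 kHz.
42.78 kHz mod fs = 7.7 kHz.
7.7 kHz ≤ fs/2 = 8.77 kHz, appears at 7.7 kHz.
33.86 kHz and 36.3 kHz both map to 1.22 kHz.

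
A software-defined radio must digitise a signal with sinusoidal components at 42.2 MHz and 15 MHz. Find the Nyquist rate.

Highest-frequency component: 42.2 MHz.
Nyquist rate = 2 × 42.2 MHz = 84.4 MHz.

84.4 MHz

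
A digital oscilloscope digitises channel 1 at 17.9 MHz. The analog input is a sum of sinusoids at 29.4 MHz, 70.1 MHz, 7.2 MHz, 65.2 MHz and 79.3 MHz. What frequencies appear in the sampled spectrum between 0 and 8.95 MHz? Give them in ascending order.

1.5 MHz, 6.4 MHz, 7.2 MHz, 7.7 MHz

fs/2 = 8.95 MHz.
29.4 MHz mod fs = 11.5 MHz.
11.5 MHz > fs/2 = 8.95 MHz, folds to fs − 11.5 MHz = 6.4 MHz.
70.1 MHz mod fs = 16.4 MHz.
16.4 MHz > fs/2 = 8.95 MHz, folds to fs − 16.4 MHz = 1.5 MHz.
7.2 MHz ≤ fs/2 = 8.95 MHz, passes unchanged.
65.2 MHz mod fs = 11.5 MHz.
11.5 MHz > fs/2 = 8.95 MHz, folds to fs − 11.5 MHz = 6.4 MHz.
79.3 MHz mod fs = 7.7 MHz.
7.7 MHz ≤ fs/2 = 8.95 MHz, appears at 7.7 MHz.
Distinct values: {1.5 MHz, 6.4 MHz, 7.2 MHz, 7.7 MHz}.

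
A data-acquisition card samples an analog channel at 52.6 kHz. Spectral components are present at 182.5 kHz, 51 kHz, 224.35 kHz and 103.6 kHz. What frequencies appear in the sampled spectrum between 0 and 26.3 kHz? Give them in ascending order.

fs/2 = 26.3 kHz.
182.5 kHz mod fs = 24.7 kHz.
24.7 kHz ≤ fs/2 = 26.3 kHz, appears at 24.7 kHz.
51 kHz > fs/2 = 26.3 kHz, folds to fs − 51 kHz = 1.6 kHz.
224.35 kHz mod fs = 13.95 kHz.
13.95 kHz ≤ fs/2 = 26.3 kHz, appears at 13.95 kHz.
103.6 kHz mod fs = 51 kHz.
51 kHz > fs/2 = 26.3 kHz, folds to fs − 51 kHz = 1.6 kHz.
Distinct values: {1.6 kHz, 13.95 kHz, 24.7 kHz}.

1.6 kHz, 13.95 kHz, 24.7 kHz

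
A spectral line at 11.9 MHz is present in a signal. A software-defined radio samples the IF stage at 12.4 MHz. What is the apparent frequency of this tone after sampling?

11.9 MHz > fs/2 = 6.2 MHz, folds to fs − 11.9 MHz = 0.5 MHz.

0.5 MHz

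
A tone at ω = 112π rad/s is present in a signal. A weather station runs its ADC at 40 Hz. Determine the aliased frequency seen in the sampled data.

ω = 112π rad/s → f = ω/(2π) = 56 Hz.
56 Hz mod fs = 16 Hz.
16 Hz ≤ fs/2 = 20 Hz, appears at 16 Hz.

16 Hz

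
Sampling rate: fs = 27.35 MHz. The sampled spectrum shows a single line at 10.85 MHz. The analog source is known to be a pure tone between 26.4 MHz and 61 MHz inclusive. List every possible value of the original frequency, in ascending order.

38.2 MHz, 43.85 MHz

Frequencies that alias to 10.85 MHz are k·fs ± 10.85 MHz for integer k ≥ 0.
k=0: 10.85 MHz.
k=1: 16.5 MHz, 38.2 MHz.
k=2: 43.85 MHz, 65.55 MHz.
k=3: 71.2 MHz, 92.9 MHz.
Within [26.4 MHz, 61 MHz]: 38.2 MHz, 43.85 MHz.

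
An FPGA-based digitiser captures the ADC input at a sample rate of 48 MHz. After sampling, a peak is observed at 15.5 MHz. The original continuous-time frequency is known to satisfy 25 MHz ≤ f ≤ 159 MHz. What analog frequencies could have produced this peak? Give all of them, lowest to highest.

Frequencies that alias to 15.5 MHz are k·fs ± 15.5 MHz for integer k ≥ 0.
k=0: 15.5 MHz.
k=1: 32.5 MHz, 63.5 MHz.
k=2: 80.5 MHz, 111.5 MHz.
k=3: 128.5 MHz, 159.5 MHz.
k=4: 176.5 MHz, 207.5 MHz.
Within [25 MHz, 159 MHz]: 32.5 MHz, 63.5 MHz, 80.5 MHz, 111.5 MHz, 128.5 MHz.

32.5 MHz, 63.5 MHz, 80.5 MHz, 111.5 MHz, 128.5 MHz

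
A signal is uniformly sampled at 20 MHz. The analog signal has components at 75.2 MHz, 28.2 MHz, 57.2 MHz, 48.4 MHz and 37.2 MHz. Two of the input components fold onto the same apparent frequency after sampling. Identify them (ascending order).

37.2 MHz, 57.2 MHz

fs/2 = 10 MHz.
75.2 MHz mod fs = 15.2 MHz.
15.2 MHz > fs/2 = 10 MHz, folds to fs − 15.2 MHz = 4.8 MHz.
28.2 MHz mod fs = 8.2 MHz.
8.2 MHz ≤ fs/2 = 10 MHz, appears at 8.2 MHz.
57.2 MHz mod fs = 17.2 MHz.
17.2 MHz > fs/2 = 10 MHz, folds to fs − 17.2 MHz = 2.8 MHz.
48.4 MHz mod fs = 8.4 MHz.
8.4 MHz ≤ fs/2 = 10 MHz, appears at 8.4 MHz.
37.2 MHz mod fs = 17.2 MHz.
17.2 MHz > fs/2 = 10 MHz, folds to fs − 17.2 MHz = 2.8 MHz.
37.2 MHz and 57.2 MHz both map to 2.8 MHz.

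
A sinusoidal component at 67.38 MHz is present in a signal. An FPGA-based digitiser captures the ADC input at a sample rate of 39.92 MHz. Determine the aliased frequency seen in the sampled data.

67.38 MHz mod fs = 27.46 MHz.
27.46 MHz > fs/2 = 19.96 MHz, folds to fs − 27.46 MHz = 12.46 MHz.

12.46 MHz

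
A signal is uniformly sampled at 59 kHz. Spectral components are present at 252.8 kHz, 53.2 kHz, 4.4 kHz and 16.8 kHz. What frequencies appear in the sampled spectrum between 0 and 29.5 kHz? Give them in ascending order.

fs/2 = 29.5 kHz.
252.8 kHz mod fs = 16.8 kHz.
16.8 kHz ≤ fs/2 = 29.5 kHz, appears at 16.8 kHz.
53.2 kHz > fs/2 = 29.5 kHz, folds to fs − 53.2 kHz = 5.8 kHz.
4.4 kHz ≤ fs/2 = 29.5 kHz, passes unchanged.
16.8 kHz ≤ fs/2 = 29.5 kHz, passes unchanged.
Distinct values: {4.4 kHz, 5.8 kHz, 16.8 kHz}.

4.4 kHz, 5.8 kHz, 16.8 kHz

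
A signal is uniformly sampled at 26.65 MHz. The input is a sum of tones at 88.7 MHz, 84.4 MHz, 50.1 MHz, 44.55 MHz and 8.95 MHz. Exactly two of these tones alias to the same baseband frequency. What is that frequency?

fs/2 = 13.325 MHz.
88.7 MHz mod fs = 8.75 MHz.
8.75 MHz ≤ fs/2 = 13.325 MHz, appears at 8.75 MHz.
84.4 MHz mod fs = 4.45 MHz.
4.45 MHz ≤ fs/2 = 13.325 MHz, appears at 4.45 MHz.
50.1 MHz mod fs = 23.45 MHz.
23.45 MHz > fs/2 = 13.325 MHz, folds to fs − 23.45 MHz = 3.2 MHz.
44.55 MHz mod fs = 17.9 MHz.
17.9 MHz > fs/2 = 13.325 MHz, folds to fs − 17.9 MHz = 8.75 MHz.
8.95 MHz ≤ fs/2 = 13.325 MHz, passes unchanged.
44.55 MHz and 88.7 MHz both map to 8.75 MHz.

8.75 MHz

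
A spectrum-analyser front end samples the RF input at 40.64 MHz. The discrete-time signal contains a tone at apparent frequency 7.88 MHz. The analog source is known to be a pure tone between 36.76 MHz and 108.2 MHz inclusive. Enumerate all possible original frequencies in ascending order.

48.52 MHz, 73.4 MHz, 89.16 MHz

Frequencies that alias to 7.88 MHz are k·fs ± 7.88 MHz for integer k ≥ 0.
k=0: 7.88 MHz.
k=1: 32.76 MHz, 48.52 MHz.
k=2: 73.4 MHz, 89.16 MHz.
k=3: 114.04 MHz, 129.8 MHz.
Within [36.76 MHz, 108.2 MHz]: 48.52 MHz, 73.4 MHz, 89.16 MHz.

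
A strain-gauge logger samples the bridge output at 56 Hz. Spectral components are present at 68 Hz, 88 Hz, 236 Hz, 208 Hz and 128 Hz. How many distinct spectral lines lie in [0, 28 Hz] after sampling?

3

fs/2 = 28 Hz.
68 Hz mod fs = 12 Hz.
12 Hz ≤ fs/2 = 28 Hz, appears at 12 Hz.
88 Hz mod fs = 32 Hz.
32 Hz > fs/2 = 28 Hz, folds to fs − 32 Hz = 24 Hz.
236 Hz mod fs = 12 Hz.
12 Hz ≤ fs/2 = 28 Hz, appears at 12 Hz.
208 Hz mod fs = 40 Hz.
40 Hz > fs/2 = 28 Hz, folds to fs − 40 Hz = 16 Hz.
128 Hz mod fs = 16 Hz.
16 Hz ≤ fs/2 = 28 Hz, appears at 16 Hz.
Distinct values: {12 Hz, 16 Hz, 24 Hz} → 3.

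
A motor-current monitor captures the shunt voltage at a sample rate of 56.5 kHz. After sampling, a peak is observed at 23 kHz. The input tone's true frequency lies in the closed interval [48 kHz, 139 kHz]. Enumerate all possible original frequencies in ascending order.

79.5 kHz, 90 kHz, 136 kHz

Frequencies that alias to 23 kHz are k·fs ± 23 kHz for integer k ≥ 0.
k=0: 23 kHz.
k=1: 33.5 kHz, 79.5 kHz.
k=2: 90 kHz, 136 kHz.
k=3: 146.5 kHz, 192.5 kHz.
Within [48 kHz, 139 kHz]: 79.5 kHz, 90 kHz, 136 kHz.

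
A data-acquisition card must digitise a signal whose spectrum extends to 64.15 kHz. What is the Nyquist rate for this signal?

128.3 kHz

Nyquist rate = 2 × 64.15 kHz = 128.3 kHz.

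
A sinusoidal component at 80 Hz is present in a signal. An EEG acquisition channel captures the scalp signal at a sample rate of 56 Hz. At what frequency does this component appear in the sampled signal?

24 Hz

80 Hz mod fs = 24 Hz.
24 Hz ≤ fs/2 = 28 Hz, appears at 24 Hz.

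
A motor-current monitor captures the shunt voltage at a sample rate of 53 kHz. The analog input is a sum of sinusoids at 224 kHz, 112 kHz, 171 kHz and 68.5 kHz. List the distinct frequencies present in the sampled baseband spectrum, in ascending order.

6 kHz, 12 kHz, 15.5 kHz

fs/2 = 26.5 kHz.
224 kHz mod fs = 12 kHz.
12 kHz ≤ fs/2 = 26.5 kHz, appears at 12 kHz.
112 kHz mod fs = 6 kHz.
6 kHz ≤ fs/2 = 26.5 kHz, appears at 6 kHz.
171 kHz mod fs = 12 kHz.
12 kHz ≤ fs/2 = 26.5 kHz, appears at 12 kHz.
68.5 kHz mod fs = 15.5 kHz.
15.5 kHz ≤ fs/2 = 26.5 kHz, appears at 15.5 kHz.
Distinct values: {6 kHz, 12 kHz, 15.5 kHz}.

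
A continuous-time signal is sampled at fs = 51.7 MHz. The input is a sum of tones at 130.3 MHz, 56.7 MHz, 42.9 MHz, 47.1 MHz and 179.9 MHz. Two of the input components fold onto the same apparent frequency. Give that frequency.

fs/2 = 25.85 MHz.
130.3 MHz mod fs = 26.9 MHz.
26.9 MHz > fs/2 = 25.85 MHz, folds to fs − 26.9 MHz = 24.8 MHz.
56.7 MHz mod fs = 5 MHz.
5 MHz ≤ fs/2 = 25.85 MHz, appears at 5 MHz.
42.9 MHz > fs/2 = 25.85 MHz, folds to fs − 42.9 MHz = 8.8 MHz.
47.1 MHz > fs/2 = 25.85 MHz, folds to fs − 47.1 MHz = 4.6 MHz.
179.9 MHz mod fs = 24.8 MHz.
24.8 MHz ≤ fs/2 = 25.85 MHz, appears at 24.8 MHz.
130.3 MHz and 179.9 MHz both map to 24.8 MHz.

24.8 MHz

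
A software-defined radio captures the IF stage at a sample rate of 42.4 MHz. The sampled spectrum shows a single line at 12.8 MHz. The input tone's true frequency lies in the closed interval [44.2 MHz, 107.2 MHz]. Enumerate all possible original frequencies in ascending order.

Frequencies that alias to 12.8 MHz are k·fs ± 12.8 MHz for integer k ≥ 0.
k=0: 12.8 MHz.
k=1: 29.6 MHz, 55.2 MHz.
k=2: 72 MHz, 97.6 MHz.
k=3: 114.4 MHz, 140 MHz.
Within [44.2 MHz, 107.2 MHz]: 55.2 MHz, 72 MHz, 97.6 MHz.

55.2 MHz, 72 MHz, 97.6 MHz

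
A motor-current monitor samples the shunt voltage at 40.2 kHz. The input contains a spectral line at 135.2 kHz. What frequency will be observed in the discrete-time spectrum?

14.6 kHz

135.2 kHz mod fs = 14.6 kHz.
14.6 kHz ≤ fs/2 = 20.1 kHz, appears at 14.6 kHz.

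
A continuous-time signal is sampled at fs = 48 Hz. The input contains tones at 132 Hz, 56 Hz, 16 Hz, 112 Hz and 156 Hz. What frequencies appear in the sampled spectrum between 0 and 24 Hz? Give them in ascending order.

8 Hz, 12 Hz, 16 Hz

fs/2 = 24 Hz.
132 Hz mod fs = 36 Hz.
36 Hz > fs/2 = 24 Hz, folds to fs − 36 Hz = 12 Hz.
56 Hz mod fs = 8 Hz.
8 Hz ≤ fs/2 = 24 Hz, appears at 8 Hz.
16 Hz ≤ fs/2 = 24 Hz, passes unchanged.
112 Hz mod fs = 16 Hz.
16 Hz ≤ fs/2 = 24 Hz, appears at 16 Hz.
156 Hz mod fs = 12 Hz.
12 Hz ≤ fs/2 = 24 Hz, appears at 12 Hz.
Distinct values: {8 Hz, 12 Hz, 16 Hz}.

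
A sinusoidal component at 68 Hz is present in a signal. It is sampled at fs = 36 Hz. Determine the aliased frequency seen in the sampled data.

68 Hz mod fs = 32 Hz.
32 Hz > fs/2 = 18 Hz, folds to fs − 32 Hz = 4 Hz.

4 Hz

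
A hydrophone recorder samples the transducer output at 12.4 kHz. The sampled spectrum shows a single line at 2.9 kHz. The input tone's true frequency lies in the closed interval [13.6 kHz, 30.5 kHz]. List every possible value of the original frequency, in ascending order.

Frequencies that alias to 2.9 kHz are k·fs ± 2.9 kHz for integer k ≥ 0.
k=0: 2.9 kHz.
k=1: 9.5 kHz, 15.3 kHz.
k=2: 21.9 kHz, 27.7 kHz.
k=3: 34.3 kHz, 40.1 kHz.
Within [13.6 kHz, 30.5 kHz]: 15.3 kHz, 21.9 kHz, 27.7 kHz.

15.3 kHz, 21.9 kHz, 27.7 kHz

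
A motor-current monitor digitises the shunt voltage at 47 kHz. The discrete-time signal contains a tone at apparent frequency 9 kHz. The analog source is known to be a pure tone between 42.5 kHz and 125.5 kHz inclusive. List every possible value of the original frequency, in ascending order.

56 kHz, 85 kHz, 103 kHz

Frequencies that alias to 9 kHz are k·fs ± 9 kHz for integer k ≥ 0.
k=0: 9 kHz.
k=1: 38 kHz, 56 kHz.
k=2: 85 kHz, 103 kHz.
k=3: 132 kHz, 150 kHz.
Within [42.5 kHz, 125.5 kHz]: 56 kHz, 85 kHz, 103 kHz.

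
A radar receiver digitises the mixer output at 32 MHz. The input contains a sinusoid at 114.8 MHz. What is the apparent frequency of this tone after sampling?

114.8 MHz mod fs = 18.8 MHz.
18.8 MHz > fs/2 = 16 MHz, folds to fs − 18.8 MHz = 13.2 MHz.

13.2 MHz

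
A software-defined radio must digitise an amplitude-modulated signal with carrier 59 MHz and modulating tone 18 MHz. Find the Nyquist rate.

AM sidebands sit at fc ± fm = 41 MHz and 77 MHz.
Highest-frequency component: 77 MHz.
Nyquist rate = 2 × 77 MHz = 154 MHz.

154 MHz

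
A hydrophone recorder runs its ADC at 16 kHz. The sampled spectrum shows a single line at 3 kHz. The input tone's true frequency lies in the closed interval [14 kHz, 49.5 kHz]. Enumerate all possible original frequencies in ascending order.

19 kHz, 29 kHz, 35 kHz, 45 kHz

Frequencies that alias to 3 kHz are k·fs ± 3 kHz for integer k ≥ 0.
k=0: 3 kHz.
k=1: 13 kHz, 19 kHz.
k=2: 29 kHz, 35 kHz.
k=3: 45 kHz, 51 kHz.
k=4: 61 kHz, 67 kHz.
Within [14 kHz, 49.5 kHz]: 19 kHz, 29 kHz, 35 kHz, 45 kHz.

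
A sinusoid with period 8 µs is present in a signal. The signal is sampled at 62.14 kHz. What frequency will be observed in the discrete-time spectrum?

0.72 kHz

T = 8 µs → f = 1/T = 125 kHz.
125 kHz mod fs = 0.72 kHz.
0.72 kHz ≤ fs/2 = 31.07 kHz, appears at 0.72 kHz.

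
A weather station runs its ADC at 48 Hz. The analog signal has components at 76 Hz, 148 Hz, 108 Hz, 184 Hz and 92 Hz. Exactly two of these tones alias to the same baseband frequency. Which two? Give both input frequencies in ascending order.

92 Hz, 148 Hz

fs/2 = 24 Hz.
76 Hz mod fs = 28 Hz.
28 Hz > fs/2 = 24 Hz, folds to fs − 28 Hz = 20 Hz.
148 Hz mod fs = 4 Hz.
4 Hz ≤ fs/2 = 24 Hz, appears at 4 Hz.
108 Hz mod fs = 12 Hz.
12 Hz ≤ fs/2 = 24 Hz, appears at 12 Hz.
184 Hz mod fs = 40 Hz.
40 Hz > fs/2 = 24 Hz, folds to fs − 40 Hz = 8 Hz.
92 Hz mod fs = 44 Hz.
44 Hz > fs/2 = 24 Hz, folds to fs − 44 Hz = 4 Hz.
92 Hz and 148 Hz both map to 4 Hz.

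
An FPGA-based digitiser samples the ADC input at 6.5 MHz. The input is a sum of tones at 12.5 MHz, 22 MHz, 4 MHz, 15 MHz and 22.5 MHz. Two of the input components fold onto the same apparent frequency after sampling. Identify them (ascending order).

fs/2 = 3.25 MHz.
12.5 MHz mod fs = 6 MHz.
6 MHz > fs/2 = 3.25 MHz, folds to fs − 6 MHz = 0.5 MHz.
22 MHz mod fs = 2.5 MHz.
2.5 MHz ≤ fs/2 = 3.25 MHz, appears at 2.5 MHz.
4 MHz > fs/2 = 3.25 MHz, folds to fs − 4 MHz = 2.5 MHz.
15 MHz mod fs = 2 MHz.
2 MHz ≤ fs/2 = 3.25 MHz, appears at 2 MHz.
22.5 MHz mod fs = 3 MHz.
3 MHz ≤ fs/2 = 3.25 MHz, appears at 3 MHz.
4 MHz and 22 MHz both map to 2.5 MHz.

4 MHz, 22 MHz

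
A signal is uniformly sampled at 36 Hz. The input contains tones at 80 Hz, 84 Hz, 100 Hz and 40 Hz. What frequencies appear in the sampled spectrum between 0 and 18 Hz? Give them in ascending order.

4 Hz, 8 Hz, 12 Hz

fs/2 = 18 Hz.
80 Hz mod fs = 8 Hz.
8 Hz ≤ fs/2 = 18 Hz, appears at 8 Hz.
84 Hz mod fs = 12 Hz.
12 Hz ≤ fs/2 = 18 Hz, appears at 12 Hz.
100 Hz mod fs = 28 Hz.
28 Hz > fs/2 = 18 Hz, folds to fs − 28 Hz = 8 Hz.
40 Hz mod fs = 4 Hz.
4 Hz ≤ fs/2 = 18 Hz, appears at 4 Hz.
Distinct values: {4 Hz, 8 Hz, 12 Hz}.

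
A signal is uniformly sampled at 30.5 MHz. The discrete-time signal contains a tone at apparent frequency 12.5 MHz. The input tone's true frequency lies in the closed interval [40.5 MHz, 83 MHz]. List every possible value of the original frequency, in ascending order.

43 MHz, 48.5 MHz, 73.5 MHz, 79 MHz

Frequencies that alias to 12.5 MHz are k·fs ± 12.5 MHz for integer k ≥ 0.
k=0: 12.5 MHz.
k=1: 18 MHz, 43 MHz.
k=2: 48.5 MHz, 73.5 MHz.
k=3: 79 MHz, 104 MHz.
k=4: 109.5 MHz, 134.5 MHz.
Within [40.5 MHz, 83 MHz]: 43 MHz, 48.5 MHz, 73.5 MHz, 79 MHz.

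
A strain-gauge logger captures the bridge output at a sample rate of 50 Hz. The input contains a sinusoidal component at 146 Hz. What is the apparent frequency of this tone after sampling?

4 Hz

146 Hz mod fs = 46 Hz.
46 Hz > fs/2 = 25 Hz, folds to fs − 46 Hz = 4 Hz.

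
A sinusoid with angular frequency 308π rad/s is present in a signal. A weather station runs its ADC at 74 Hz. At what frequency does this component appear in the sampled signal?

6 Hz

ω = 308π rad/s → f = ω/(2π) = 154 Hz.
154 Hz mod fs = 6 Hz.
6 Hz ≤ fs/2 = 37 Hz, appears at 6 Hz.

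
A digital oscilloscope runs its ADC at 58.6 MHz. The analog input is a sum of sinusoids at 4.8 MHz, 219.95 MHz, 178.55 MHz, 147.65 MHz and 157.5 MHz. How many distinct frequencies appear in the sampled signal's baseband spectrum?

5

fs/2 = 29.3 MHz.
4.8 MHz ≤ fs/2 = 29.3 MHz, passes unchanged.
219.95 MHz mod fs = 44.15 MHz.
44.15 MHz > fs/2 = 29.3 MHz, folds to fs − 44.15 MHz = 14.45 MHz.
178.55 MHz mod fs = 2.75 MHz.
2.75 MHz ≤ fs/2 = 29.3 MHz, appears at 2.75 MHz.
147.65 MHz mod fs = 30.45 MHz.
30.45 MHz > fs/2 = 29.3 MHz, folds to fs − 30.45 MHz = 28.15 MHz.
157.5 MHz mod fs = 40.3 MHz.
40.3 MHz > fs/2 = 29.3 MHz, folds to fs − 40.3 MHz = 18.3 MHz.
Distinct values: {2.75 MHz, 4.8 MHz, 14.45 MHz, 18.3 MHz, 28.15 MHz} → 5.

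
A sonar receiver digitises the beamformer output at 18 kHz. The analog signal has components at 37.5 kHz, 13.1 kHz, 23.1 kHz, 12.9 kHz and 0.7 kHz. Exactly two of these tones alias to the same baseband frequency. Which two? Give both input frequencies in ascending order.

fs/2 = 9 kHz.
37.5 kHz mod fs = 1.5 kHz.
1.5 kHz ≤ fs/2 = 9 kHz, appears at 1.5 kHz.
13.1 kHz > fs/2 = 9 kHz, folds to fs − 13.1 kHz = 4.9 kHz.
23.1 kHz mod fs = 5.1 kHz.
5.1 kHz ≤ fs/2 = 9 kHz, appears at 5.1 kHz.
12.9 kHz > fs/2 = 9 kHz, folds to fs − 12.9 kHz = 5.1 kHz.
0.7 kHz ≤ fs/2 = 9 kHz, passes unchanged.
12.9 kHz and 23.1 kHz both map to 5.1 kHz.

12.9 kHz, 23.1 kHz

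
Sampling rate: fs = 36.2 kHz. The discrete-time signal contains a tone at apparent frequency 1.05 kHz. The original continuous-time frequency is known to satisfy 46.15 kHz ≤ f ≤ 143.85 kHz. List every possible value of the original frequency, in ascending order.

71.35 kHz, 73.45 kHz, 107.55 kHz, 109.65 kHz, 143.75 kHz

Frequencies that alias to 1.05 kHz are k·fs ± 1.05 kHz for integer k ≥ 0.
k=0: 1.05 kHz.
k=1: 35.15 kHz, 37.25 kHz.
k=2: 71.35 kHz, 73.45 kHz.
k=3: 107.55 kHz, 109.65 kHz.
k=4: 143.75 kHz, 145.85 kHz.
k=5: 179.95 kHz, 182.05 kHz.
Within [46.15 kHz, 143.85 kHz]: 71.35 kHz, 73.45 kHz, 107.55 kHz, 109.65 kHz, 143.75 kHz.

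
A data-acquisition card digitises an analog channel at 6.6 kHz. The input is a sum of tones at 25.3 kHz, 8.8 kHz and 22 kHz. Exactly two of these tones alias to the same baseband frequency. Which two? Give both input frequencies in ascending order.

fs/2 = 3.3 kHz.
25.3 kHz mod fs = 5.5 kHz.
5.5 kHz > fs/2 = 3.3 kHz, folds to fs − 5.5 kHz = 1.1 kHz.
8.8 kHz mod fs = 2.2 kHz.
2.2 kHz ≤ fs/2 = 3.3 kHz, appears at 2.2 kHz.
22 kHz mod fs = 2.2 kHz.
2.2 kHz ≤ fs/2 = 3.3 kHz, appears at 2.2 kHz.
8.8 kHz and 22 kHz both map to 2.2 kHz.

8.8 kHz, 22 kHz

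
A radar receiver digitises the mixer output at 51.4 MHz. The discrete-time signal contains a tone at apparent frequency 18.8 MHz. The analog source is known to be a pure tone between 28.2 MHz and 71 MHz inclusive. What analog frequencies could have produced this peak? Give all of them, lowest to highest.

Frequencies that alias to 18.8 MHz are k·fs ± 18.8 MHz for integer k ≥ 0.
k=0: 18.8 MHz.
k=1: 32.6 MHz, 70.2 MHz.
k=2: 84 MHz, 121.6 MHz.
Within [28.2 MHz, 71 MHz]: 32.6 MHz, 70.2 MHz.

32.6 MHz, 70.2 MHz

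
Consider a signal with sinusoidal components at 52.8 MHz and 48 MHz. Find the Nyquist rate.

Highest-frequency component: 52.8 MHz.
Nyquist rate = 2 × 52.8 MHz = 105.6 MHz.

105.6 MHz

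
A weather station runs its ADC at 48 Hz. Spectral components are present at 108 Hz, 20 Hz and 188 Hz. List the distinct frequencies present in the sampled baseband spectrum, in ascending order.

fs/2 = 24 Hz.
108 Hz mod fs = 12 Hz.
12 Hz ≤ fs/2 = 24 Hz, appears at 12 Hz.
20 Hz ≤ fs/2 = 24 Hz, passes unchanged.
188 Hz mod fs = 44 Hz.
44 Hz > fs/2 = 24 Hz, folds to fs − 44 Hz = 4 Hz.
Distinct values: {4 Hz, 12 Hz, 20 Hz}.

4 Hz, 12 Hz, 20 Hz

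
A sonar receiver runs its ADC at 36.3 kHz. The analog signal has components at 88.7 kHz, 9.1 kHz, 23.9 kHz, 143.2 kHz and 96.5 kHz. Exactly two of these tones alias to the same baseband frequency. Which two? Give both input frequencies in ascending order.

23.9 kHz, 96.5 kHz

fs/2 = 18.15 kHz.
88.7 kHz mod fs = 16.1 kHz.
16.1 kHz ≤ fs/2 = 18.15 kHz, appears at 16.1 kHz.
9.1 kHz ≤ fs/2 = 18.15 kHz, passes unchanged.
23.9 kHz > fs/2 = 18.15 kHz, folds to fs − 23.9 kHz = 12.4 kHz.
143.2 kHz mod fs = 34.3 kHz.
34.3 kHz > fs/2 = 18.15 kHz, folds to fs − 34.3 kHz = 2 kHz.
96.5 kHz mod fs = 23.9 kHz.
23.9 kHz > fs/2 = 18.15 kHz, folds to fs − 23.9 kHz = 12.4 kHz.
23.9 kHz and 96.5 kHz both map to 12.4 kHz.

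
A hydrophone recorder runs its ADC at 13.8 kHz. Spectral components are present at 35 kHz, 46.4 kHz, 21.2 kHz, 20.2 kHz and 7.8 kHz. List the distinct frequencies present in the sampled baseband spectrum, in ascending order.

fs/2 = 6.9 kHz.
35 kHz mod fs = 7.4 kHz.
7.4 kHz > fs/2 = 6.9 kHz, folds to fs − 7.4 kHz = 6.4 kHz.
46.4 kHz mod fs = 5 kHz.
5 kHz ≤ fs/2 = 6.9 kHz, appears at 5 kHz.
21.2 kHz mod fs = 7.4 kHz.
7.4 kHz > fs/2 = 6.9 kHz, folds to fs − 7.4 kHz = 6.4 kHz.
20.2 kHz mod fs = 6.4 kHz.
6.4 kHz ≤ fs/2 = 6.9 kHz, appears at 6.4 kHz.
7.8 kHz > fs/2 = 6.9 kHz, folds to fs − 7.8 kHz = 6 kHz.
Distinct values: {5 kHz, 6 kHz, 6.4 kHz}.

5 kHz, 6 kHz, 6.4 kHz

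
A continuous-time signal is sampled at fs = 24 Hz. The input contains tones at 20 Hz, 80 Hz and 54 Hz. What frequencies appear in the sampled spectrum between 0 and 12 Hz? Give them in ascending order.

4 Hz, 6 Hz, 8 Hz

fs/2 = 12 Hz.
20 Hz > fs/2 = 12 Hz, folds to fs − 20 Hz = 4 Hz.
80 Hz mod fs = 8 Hz.
8 Hz ≤ fs/2 = 12 Hz, appears at 8 Hz.
54 Hz mod fs = 6 Hz.
6 Hz ≤ fs/2 = 12 Hz, appears at 6 Hz.
Distinct values: {4 Hz, 6 Hz, 8 Hz}.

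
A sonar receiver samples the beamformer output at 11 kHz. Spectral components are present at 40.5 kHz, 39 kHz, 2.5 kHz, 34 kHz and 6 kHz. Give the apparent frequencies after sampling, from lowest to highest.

1 kHz, 2.5 kHz, 3.5 kHz, 5 kHz

fs/2 = 5.5 kHz.
40.5 kHz mod fs = 7.5 kHz.
7.5 kHz > fs/2 = 5.5 kHz, folds to fs − 7.5 kHz = 3.5 kHz.
39 kHz mod fs = 6 kHz.
6 kHz > fs/2 = 5.5 kHz, folds to fs − 6 kHz = 5 kHz.
2.5 kHz ≤ fs/2 = 5.5 kHz, passes unchanged.
34 kHz mod fs = 1 kHz.
1 kHz ≤ fs/2 = 5.5 kHz, appears at 1 kHz.
6 kHz > fs/2 = 5.5 kHz, folds to fs − 6 kHz = 5 kHz.
Distinct values: {1 kHz, 2.5 kHz, 3.5 kHz, 5 kHz}.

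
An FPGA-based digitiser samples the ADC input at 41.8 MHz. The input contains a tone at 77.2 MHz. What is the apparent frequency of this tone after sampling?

6.4 MHz

77.2 MHz mod fs = 35.4 MHz.
35.4 MHz > fs/2 = 20.9 MHz, folds to fs − 35.4 MHz = 6.4 MHz.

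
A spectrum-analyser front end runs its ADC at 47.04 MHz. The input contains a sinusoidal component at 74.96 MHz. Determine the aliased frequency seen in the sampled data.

19.12 MHz

74.96 MHz mod fs = 27.92 MHz.
27.92 MHz > fs/2 = 23.52 MHz, folds to fs − 27.92 MHz = 19.12 MHz.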